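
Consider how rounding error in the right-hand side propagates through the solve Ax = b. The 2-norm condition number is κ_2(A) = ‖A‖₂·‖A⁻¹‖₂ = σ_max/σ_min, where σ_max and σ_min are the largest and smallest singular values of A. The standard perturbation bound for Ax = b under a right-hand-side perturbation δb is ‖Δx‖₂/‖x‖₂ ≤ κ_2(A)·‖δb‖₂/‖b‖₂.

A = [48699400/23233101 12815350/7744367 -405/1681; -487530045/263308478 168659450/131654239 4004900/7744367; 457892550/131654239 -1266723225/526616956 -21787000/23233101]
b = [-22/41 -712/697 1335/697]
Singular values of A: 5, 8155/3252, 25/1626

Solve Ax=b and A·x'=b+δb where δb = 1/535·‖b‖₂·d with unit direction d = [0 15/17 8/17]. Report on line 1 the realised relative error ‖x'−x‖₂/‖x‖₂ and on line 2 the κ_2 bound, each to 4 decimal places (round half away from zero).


σ_max = 5, σ_min = 25/1626
κ = σ_max/σ_min = 5/(25/1626) = 325.2000
perturbation bound = 325.2000·1/535 = 0.6079
solve Ax = b  →  x = [0.1567 -0.5355 -0.0878]
2-norm of b is 2.2361; of x, 0.5648
δb = ε·‖b‖·d = [0.0000 0.0037 0.0020]; solving A·Δx = δb gives ‖Δx‖ = 0.2718
dividing the unrounded norms, ‖Δx‖/‖x‖ = 0.4813
realised/bound (from unrounded values) ≈ 0.7918

0.4813
0.6079


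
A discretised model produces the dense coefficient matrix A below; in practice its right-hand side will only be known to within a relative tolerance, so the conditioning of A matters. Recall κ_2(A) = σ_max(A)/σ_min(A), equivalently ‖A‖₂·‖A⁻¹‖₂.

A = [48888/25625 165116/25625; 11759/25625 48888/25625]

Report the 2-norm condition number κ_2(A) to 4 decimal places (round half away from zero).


form AᵀA = [4045297/1050625 13835304/1050625; 13835304/1050625 47445328/1050625] with trace 82385/1681 and determinant 784/1681
λ_max, λ_min = (82385/1681 ± √6782016609/2825761)/2 = 49, 16/1681
κ = σ_max/σ_min = 7/(4/41) = 71.7500

71.7500


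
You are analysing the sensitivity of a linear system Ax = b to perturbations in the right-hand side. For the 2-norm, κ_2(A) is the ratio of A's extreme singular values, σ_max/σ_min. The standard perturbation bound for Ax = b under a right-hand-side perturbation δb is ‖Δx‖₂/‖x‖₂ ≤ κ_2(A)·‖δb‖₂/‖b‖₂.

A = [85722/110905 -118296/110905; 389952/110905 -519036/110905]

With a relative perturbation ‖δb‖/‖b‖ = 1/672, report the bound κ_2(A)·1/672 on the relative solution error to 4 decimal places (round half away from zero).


0.4025

M = AᵀA = [94830948/7317025 -126436464/7317025; -126436464/7317025 168585552/7317025]. tr(M)=10536660/292681, det(M)=5184/292681
λ_max, λ_min = (10536660/292681 ± √111015134922384/85662167761)/2 = 36, 144/292681
κ_2(A) = √(λ_max/λ_min) = √(36 / (144/292681)) = 270.5000
κ_2(A)·‖δb‖/‖b‖ = 0.4025


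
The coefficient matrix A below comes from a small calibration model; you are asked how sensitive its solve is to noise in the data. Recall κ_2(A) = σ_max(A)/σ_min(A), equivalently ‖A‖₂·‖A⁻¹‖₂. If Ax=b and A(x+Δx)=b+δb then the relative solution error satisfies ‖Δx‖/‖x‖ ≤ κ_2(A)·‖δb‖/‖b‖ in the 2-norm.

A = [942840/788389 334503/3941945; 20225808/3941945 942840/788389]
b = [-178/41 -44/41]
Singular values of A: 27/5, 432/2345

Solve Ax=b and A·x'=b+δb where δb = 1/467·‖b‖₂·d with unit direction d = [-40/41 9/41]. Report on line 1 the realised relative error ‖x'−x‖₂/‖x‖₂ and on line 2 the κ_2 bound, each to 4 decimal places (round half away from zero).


from the listed singular values, σ₁ = 27/5, σ_n = 432/2345
κ = σ_max/σ_min = (27/5)/(432/2345) = 29.3125
bound on ‖Δx‖/‖x‖: κ·ε = 29.3125·1/467 = 0.0628
solve Ax = b  →  x = [-5.1276 21.1021]
‖b‖ = 4.4721, ‖x‖ = 21.7161
δb = ε·‖b‖·d = [-0.0093 0.0021]; solving A·Δx = δb gives ‖Δx‖ = 0.0520
dividing the unrounded norms, ‖Δx‖/‖x‖ = 0.0024
realised/bound (from unrounded values) ≈ 0.0381

0.0024
0.0628


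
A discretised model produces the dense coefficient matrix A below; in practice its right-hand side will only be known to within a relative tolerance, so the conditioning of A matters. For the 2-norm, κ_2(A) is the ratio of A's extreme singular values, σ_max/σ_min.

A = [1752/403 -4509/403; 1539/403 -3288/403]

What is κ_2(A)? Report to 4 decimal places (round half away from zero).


form AᵀA = [5438025/162409 -12960000/162409; -12960000/162409 31142025/162409] with trace 216450/961 and determinant 50625/961
eigenvalues of AᵀA: λ = (tr ± √(tr²−4·det))/2 = 225, 225/961
σ_max=√225=15, σ_min=√(225/961)=(15/31) → κ = 31.0000

31.0000


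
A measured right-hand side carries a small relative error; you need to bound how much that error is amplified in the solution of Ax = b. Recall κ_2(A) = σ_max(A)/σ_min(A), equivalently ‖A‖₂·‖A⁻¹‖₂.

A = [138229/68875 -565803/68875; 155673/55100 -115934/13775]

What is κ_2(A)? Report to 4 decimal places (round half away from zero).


M = AᵀA = [1083909841/90250000 -454242789/11281250; -454242789/11281250 780202549/5640625]. tr(M)=21707441/144400, det(M)=5764801/144400
λ_max, λ_min = (21707441/144400 ± √467883245710881/20851360000)/2 = 2401/16, 2401/9025
σ_max=√(2401/16)=(49/4), σ_min=√(2401/9025)=(49/95) → κ = 23.7500

23.7500


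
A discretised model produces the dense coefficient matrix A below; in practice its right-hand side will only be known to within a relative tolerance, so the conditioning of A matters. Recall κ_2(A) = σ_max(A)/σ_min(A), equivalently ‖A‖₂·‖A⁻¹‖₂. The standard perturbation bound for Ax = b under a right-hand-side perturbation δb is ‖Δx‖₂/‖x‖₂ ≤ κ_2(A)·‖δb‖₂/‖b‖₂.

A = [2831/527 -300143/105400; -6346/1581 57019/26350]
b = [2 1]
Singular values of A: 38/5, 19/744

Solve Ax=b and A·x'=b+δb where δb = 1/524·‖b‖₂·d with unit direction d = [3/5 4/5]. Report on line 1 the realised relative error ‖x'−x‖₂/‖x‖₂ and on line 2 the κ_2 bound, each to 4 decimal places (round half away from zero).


0.0021
0.5679

from the listed singular values, σ₁ = 38/5, σ_n = 19/744
κ_2(A) = (38/5) / (19/744) = 297.6000
perturbation bound = 297.6000·1/524 = 0.5679
solve Ax = b  →  x = [36.9706 69.0402]
2-norm of b is 2.2361; of x, 78.3159
Δx = A⁻¹·δb where δb = 1/524·2.2361·d; ‖Δx‖ = 0.1671
relative error = 0.0021
so the bound overstates the realised error by a factor of ≈ 266.1819 (computed from the unrounded values)


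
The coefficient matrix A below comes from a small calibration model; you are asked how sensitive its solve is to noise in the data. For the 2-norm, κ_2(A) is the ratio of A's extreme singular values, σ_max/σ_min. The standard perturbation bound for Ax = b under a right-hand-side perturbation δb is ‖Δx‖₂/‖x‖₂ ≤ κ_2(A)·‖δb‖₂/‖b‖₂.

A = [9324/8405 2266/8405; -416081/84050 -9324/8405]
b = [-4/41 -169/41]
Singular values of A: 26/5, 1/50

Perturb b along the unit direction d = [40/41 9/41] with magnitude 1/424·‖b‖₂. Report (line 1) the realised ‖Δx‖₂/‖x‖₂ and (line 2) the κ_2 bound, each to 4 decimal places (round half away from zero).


σ_max = 26/5, σ_min = 1/50
κ_2(A) = (26/5) / (1/50) = 260.0000
perturbation bound = 260.0000·1/424 = 0.6132
solve Ax = b  →  x = [11.7261 -48.6116]
2-norm of b is 4.1231; of x, 50.0059
δb = ε·‖b‖·d = [0.0095 0.0021]; solving A·Δx = δb gives ‖Δx‖ = 0.4862
relative error = 0.0097
so the bound overstates the realised error by a factor of ≈ 63.0667 (computed from the unrounded values)

0.0097
0.6132


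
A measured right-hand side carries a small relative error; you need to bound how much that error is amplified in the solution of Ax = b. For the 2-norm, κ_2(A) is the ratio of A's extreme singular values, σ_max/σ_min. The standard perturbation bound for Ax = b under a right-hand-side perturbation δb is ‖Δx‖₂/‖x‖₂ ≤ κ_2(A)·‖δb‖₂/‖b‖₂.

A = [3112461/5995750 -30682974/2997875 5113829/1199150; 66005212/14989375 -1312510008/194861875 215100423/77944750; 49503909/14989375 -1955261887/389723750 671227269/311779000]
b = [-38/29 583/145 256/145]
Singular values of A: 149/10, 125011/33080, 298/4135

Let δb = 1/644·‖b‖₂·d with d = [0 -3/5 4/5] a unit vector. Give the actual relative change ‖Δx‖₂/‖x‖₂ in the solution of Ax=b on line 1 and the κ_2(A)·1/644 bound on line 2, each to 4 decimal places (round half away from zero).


largest singular value 149/10, smallest 298/4135
κ = σ_max/σ_min = (149/10)/(298/4135) = 206.7500
worst-case relative error ≤ 206.7500 × 1/644 = 0.3210
solve Ax = b  →  x = [1.0537 -5.1822 -12.8729]
‖b‖₂ = 4.5826 and ‖x‖₂ = 13.9168
re-solving with b+δb shifts x by Δx of norm 0.0987
relative error = 0.0071
tightness: 0.0071 against a bound of 0.3210 (unrounded ratio ≈ 0.0221)

0.0071
0.3210


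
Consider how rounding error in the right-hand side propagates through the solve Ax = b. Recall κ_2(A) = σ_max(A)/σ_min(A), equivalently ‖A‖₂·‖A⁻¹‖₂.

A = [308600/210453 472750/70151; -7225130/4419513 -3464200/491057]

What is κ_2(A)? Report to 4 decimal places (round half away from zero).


M = AᵀA = [112010320900/23224845609 55261856000/2580538401; 55261856000/2580538401 27291102500/286726489]. tr(M)=1381671400/13816089, det(M)=6250000/13816089
solving λ² − 1381671400/13816089·λ + 6250000/13816089 = 0 gives λ = 100, 62500/13816089
so κ_2 = √(100 / (62500/13816089)) = 148.6800

148.6800


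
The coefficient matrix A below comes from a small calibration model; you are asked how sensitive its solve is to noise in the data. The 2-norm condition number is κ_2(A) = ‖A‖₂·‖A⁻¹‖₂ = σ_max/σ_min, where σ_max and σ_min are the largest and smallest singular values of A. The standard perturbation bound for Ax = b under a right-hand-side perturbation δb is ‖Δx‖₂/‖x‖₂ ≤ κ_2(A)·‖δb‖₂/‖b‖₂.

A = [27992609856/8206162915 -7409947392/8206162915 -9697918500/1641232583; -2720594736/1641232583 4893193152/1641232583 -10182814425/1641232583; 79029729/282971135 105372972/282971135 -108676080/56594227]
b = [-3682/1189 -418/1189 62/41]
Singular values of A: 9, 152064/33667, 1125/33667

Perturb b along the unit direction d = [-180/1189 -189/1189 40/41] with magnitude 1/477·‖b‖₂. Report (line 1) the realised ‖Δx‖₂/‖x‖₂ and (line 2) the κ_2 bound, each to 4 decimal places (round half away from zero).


0.0036
0.5646

largest singular value 9, smallest 1125/33667
condition number: 9 ÷ (1125/33667) = 269.3360
perturbation bound = 269.3360·1/477 = 0.5646
solve Ax = b  →  x = [34.6521 46.9408 13.3551]
‖b‖ = 3.4641, ‖x‖ = 59.8545
δb = ε·‖b‖·d = [-0.0011 -0.0012 0.0071]; solving A·Δx = δb gives ‖Δx‖ = 0.2173
relative error = 0.0036
tightness: 0.0036 against a bound of 0.5646 (unrounded ratio ≈ 0.0064)


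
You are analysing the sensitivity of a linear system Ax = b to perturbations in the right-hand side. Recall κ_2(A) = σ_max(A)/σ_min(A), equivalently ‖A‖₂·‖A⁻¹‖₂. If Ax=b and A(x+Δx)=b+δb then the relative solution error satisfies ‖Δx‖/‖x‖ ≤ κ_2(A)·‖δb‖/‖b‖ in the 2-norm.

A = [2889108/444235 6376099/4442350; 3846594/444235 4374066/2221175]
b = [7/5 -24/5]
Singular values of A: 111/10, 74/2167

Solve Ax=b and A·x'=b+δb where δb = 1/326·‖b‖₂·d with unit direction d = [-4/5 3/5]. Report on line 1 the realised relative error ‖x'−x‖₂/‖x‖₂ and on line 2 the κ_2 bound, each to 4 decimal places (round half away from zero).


from the listed singular values, σ₁ = 111/10, σ_n = 74/2167
κ = σ_max/σ_min = (111/10)/(74/2167) = 325.0500
worst-case relative error ≤ 325.0500 × 1/326 = 0.9971
solve Ax = b  →  x = [25.4489 -114.3375]
‖b‖ = 5.0000, ‖x‖ = 117.1354
re-solving with b+δb shifts x by Δx of norm 0.4491
dividing the unrounded norms, ‖Δx‖/‖x‖ = 0.0038
so the bound overstates the realised error by a factor of ≈ 260.0407 (computed from the unrounded values)

0.0038
0.9971


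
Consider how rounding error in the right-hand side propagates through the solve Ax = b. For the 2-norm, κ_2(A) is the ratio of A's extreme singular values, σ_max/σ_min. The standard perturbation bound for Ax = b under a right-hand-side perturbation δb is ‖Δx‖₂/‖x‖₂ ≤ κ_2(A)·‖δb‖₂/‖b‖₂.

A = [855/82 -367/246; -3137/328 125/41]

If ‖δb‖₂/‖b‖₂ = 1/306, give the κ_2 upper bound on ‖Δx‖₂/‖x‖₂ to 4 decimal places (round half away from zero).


0.0392

form AᵀA = [21537169/107584 -601315/13448; -601315/13448 697189/60516] with trace 121945/576 and determinant 707281/2304
λ_max, λ_min = (121945/576 ± √14463189169/331776)/2 = 841/4, 841/576
so κ_2 = √((841/4) / (841/576)) = 12.0000
κ_2(A)·‖δb‖/‖b‖ = 0.0392


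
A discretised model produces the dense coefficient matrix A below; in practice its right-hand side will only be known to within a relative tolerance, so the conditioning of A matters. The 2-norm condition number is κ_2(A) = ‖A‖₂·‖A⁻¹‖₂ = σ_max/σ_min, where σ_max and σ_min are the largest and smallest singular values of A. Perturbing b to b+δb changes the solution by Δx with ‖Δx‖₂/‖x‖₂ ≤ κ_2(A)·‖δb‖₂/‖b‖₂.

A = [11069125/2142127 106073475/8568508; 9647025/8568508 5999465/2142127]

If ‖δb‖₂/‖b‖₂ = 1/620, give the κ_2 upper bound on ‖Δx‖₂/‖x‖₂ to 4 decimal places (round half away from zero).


form AᵀA = [1221578550625/43675984144 183226880250/2729749009; 183226880250/2729749009 7035978217225/43675984144] with trace 24430641325/129218888 and determinant 1181640625/4135004416
char-poly roots: 3025/16 and 390625/258437776
κ = σ_max/σ_min = (55/4)/(625/16076) = 353.6720
worst-case relative error ≤ 353.6720 × 1/620 = 0.5704

0.5704


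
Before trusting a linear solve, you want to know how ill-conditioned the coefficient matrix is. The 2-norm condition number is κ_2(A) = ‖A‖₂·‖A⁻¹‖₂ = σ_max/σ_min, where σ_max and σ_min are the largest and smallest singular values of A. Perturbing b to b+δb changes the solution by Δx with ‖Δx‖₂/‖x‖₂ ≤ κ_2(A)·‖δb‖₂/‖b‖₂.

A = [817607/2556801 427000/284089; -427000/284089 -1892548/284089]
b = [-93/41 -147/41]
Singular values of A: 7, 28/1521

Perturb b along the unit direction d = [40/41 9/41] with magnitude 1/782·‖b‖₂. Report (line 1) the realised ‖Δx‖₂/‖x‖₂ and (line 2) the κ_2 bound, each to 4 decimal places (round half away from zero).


σ_max = 7, σ_min = 28/1521
condition number: 7 ÷ (28/1521) = 380.2500
perturbation bound = 380.2500·1/782 = 0.4863
solve Ax = b  →  x = [159.0836 -35.3545]
‖b‖ = 4.2426, ‖x‖ = 162.9648
Δx = A⁻¹·δb where δb = 1/782·4.2426·d; ‖Δx‖ = 0.2947
relative error = 0.0018
realised/bound (from unrounded values) ≈ 0.0037

0.0018
0.4863


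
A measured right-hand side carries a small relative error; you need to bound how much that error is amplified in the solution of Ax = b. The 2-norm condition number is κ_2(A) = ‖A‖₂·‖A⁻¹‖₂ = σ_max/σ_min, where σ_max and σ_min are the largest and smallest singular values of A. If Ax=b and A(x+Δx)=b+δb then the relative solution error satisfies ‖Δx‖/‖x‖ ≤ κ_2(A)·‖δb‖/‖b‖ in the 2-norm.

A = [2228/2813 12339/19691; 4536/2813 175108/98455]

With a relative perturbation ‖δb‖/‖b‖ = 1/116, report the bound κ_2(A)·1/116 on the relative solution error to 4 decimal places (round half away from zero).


form AᵀA = [25539280/7912969 931746348/276953915; 931746348/276953915 34469084689/9693387025] with trace 78186329/11526025 and determinant 1827904/11526025
eigenvalues of AᵀA: λ = (tr ± √(tr²−4·det))/2 = 169/25, 10816/461041
σ_max=√(169/25)=(13/5), σ_min=√(10816/461041)=(104/679) → κ = 16.9750
κ_2(A)·‖δb‖/‖b‖ = 0.1463

0.1463


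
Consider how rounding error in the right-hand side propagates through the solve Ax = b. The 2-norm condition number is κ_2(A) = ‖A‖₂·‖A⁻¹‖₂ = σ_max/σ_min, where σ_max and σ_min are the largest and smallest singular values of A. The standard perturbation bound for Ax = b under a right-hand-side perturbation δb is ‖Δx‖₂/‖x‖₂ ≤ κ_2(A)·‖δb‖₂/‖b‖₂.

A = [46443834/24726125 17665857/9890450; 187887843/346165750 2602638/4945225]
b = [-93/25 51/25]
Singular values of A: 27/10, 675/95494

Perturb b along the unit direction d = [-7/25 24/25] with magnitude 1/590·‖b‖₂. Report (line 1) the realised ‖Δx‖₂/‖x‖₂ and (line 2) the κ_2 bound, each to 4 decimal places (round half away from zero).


σ_max = 27/10, σ_min = 675/95494
κ = σ_max/σ_min = (27/10)/(675/95494) = 381.9760
κ_2(A)·‖δb‖/‖b‖ = 0.6474
solve Ax = b  →  x = [-293.5065 306.5707]
‖b‖ = 4.2426, ‖x‖ = 424.4192
δb = ε·‖b‖·d = [-0.0020 0.0069]; solving A·Δx = δb gives ‖Δx‖ = 1.0173
relative error = 0.0024
so the bound overstates the realised error by a factor of ≈ 270.0987 (computed from the unrounded values)

0.0024
0.6474


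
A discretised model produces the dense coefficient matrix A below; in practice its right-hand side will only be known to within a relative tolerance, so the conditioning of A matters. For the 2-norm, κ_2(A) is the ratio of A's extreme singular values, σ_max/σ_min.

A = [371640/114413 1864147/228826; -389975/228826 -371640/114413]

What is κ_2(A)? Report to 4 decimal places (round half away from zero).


M = AᵀA = [320685325/23833108 190651320/5958277; 190651320/5958277 1833185797/23833108]. tr(M)=82841197/916658, det(M)=81450625/7333264
eigenvalues of AᵀA: λ = (tr ± √(tr²−4·det))/2 = 361/4, 225625/1833316
κ_2(A) = √(λ_max/λ_min) = √((361/4) / (225625/1833316)) = 27.0800

27.0800


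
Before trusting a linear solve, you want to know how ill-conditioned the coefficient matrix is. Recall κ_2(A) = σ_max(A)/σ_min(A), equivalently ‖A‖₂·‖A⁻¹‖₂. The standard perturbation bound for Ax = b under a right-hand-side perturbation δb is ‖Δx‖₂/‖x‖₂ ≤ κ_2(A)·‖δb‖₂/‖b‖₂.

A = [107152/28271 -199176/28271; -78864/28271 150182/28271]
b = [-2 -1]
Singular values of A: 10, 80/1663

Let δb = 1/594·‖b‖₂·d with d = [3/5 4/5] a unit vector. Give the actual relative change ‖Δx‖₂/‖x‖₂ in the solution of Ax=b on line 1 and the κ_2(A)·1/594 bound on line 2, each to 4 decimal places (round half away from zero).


0.0019
0.3500

from the listed singular values, σ₁ = 10, σ_n = 80/1663
condition number: 10 ÷ (80/1663) = 207.8750
κ_2(A)·‖δb‖/‖b‖ = 0.3500
solve Ax = b  →  x = [-36.7309 -19.4765]
‖b‖₂ = 2.2361 and ‖x‖₂ = 41.5751
δb = ε·‖b‖·d = [0.0023 0.0030]; solving A·Δx = δb gives ‖Δx‖ = 0.0783
realised ‖Δx‖/‖x‖ = 0.0019
tightness: 0.0019 against a bound of 0.3500 (unrounded ratio ≈ 0.0054)


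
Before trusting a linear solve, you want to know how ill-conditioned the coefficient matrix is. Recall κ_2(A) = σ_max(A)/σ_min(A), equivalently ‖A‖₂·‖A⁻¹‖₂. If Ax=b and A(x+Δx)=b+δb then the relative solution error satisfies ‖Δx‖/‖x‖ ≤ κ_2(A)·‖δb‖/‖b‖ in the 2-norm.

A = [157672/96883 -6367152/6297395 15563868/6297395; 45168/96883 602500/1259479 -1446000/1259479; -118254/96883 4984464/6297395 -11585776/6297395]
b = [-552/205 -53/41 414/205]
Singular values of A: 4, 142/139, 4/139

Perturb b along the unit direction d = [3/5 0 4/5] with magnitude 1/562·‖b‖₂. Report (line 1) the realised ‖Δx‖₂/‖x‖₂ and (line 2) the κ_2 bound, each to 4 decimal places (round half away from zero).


σ_max = 4, σ_min = 4/139
κ_2(A) = 4 / (4/139) = 139.0000
κ_2(A)·‖δb‖/‖b‖ = 0.2473
solve Ax = b  →  x = [-2.0804 -0.0998 0.2396]
2-norm of b is 3.6056; of x, 2.0965
with δb = [0.0038 0.0000 0.0051], A·Δx = δb → ‖Δx‖ = 0.2229
realised ‖Δx‖/‖x‖ = 0.1063
tightness: 0.1063 against a bound of 0.2473 (unrounded ratio ≈ 0.4300)

0.1063
0.2473


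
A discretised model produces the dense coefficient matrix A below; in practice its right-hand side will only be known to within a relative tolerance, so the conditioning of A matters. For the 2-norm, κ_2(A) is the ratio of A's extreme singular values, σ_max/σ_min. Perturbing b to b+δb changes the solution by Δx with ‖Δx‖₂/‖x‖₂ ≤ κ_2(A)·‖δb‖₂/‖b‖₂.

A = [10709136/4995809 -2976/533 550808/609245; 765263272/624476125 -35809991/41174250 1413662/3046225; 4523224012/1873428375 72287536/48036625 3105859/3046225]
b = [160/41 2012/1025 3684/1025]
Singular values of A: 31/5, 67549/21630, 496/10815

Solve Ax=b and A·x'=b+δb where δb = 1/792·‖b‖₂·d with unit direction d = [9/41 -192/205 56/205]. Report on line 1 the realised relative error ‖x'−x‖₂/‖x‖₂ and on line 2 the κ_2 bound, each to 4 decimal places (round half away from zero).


largest singular value 31/5, smallest 496/10815
κ_2(A) = (31/5) / (496/10815) = 135.1875
worst-case relative error ≤ 135.1875 × 1/792 = 0.1707
solve Ax = b  →  x = [1.3204 -0.1029 0.5502]
‖b‖₂ = 5.6569 and ‖x‖₂ = 1.4342
δb = ε·‖b‖·d = [0.0016 -0.0067 0.0020]; solving A·Δx = δb gives ‖Δx‖ = 0.1557
realised ‖Δx‖/‖x‖ = 0.1086
realised/bound (from unrounded values) ≈ 0.6362

0.1086
0.1707


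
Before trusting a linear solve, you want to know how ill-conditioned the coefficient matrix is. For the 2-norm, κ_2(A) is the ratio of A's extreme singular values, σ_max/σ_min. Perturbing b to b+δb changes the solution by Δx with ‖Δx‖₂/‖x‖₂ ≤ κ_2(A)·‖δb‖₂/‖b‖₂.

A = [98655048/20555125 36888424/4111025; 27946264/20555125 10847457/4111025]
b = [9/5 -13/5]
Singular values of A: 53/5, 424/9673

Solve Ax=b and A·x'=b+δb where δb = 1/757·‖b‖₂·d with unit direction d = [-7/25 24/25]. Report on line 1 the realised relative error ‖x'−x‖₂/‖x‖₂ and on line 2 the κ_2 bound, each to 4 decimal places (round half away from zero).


largest singular value 53/5, smallest 424/9673
condition number: (53/5) ÷ (424/9673) = 241.8250
worst-case relative error ≤ 241.8250 × 1/757 = 0.3195
solve Ax = b  →  x = [60.4335 -32.1243]
2-norm of b is 3.1623; of x, 68.4411
Δx = A⁻¹·δb where δb = 1/757·3.1623·d; ‖Δx‖ = 0.0953
dividing the unrounded norms, ‖Δx‖/‖x‖ = 0.0014
tightness: 0.0014 against a bound of 0.3195 (unrounded ratio ≈ 0.0044)

0.0014
0.3195


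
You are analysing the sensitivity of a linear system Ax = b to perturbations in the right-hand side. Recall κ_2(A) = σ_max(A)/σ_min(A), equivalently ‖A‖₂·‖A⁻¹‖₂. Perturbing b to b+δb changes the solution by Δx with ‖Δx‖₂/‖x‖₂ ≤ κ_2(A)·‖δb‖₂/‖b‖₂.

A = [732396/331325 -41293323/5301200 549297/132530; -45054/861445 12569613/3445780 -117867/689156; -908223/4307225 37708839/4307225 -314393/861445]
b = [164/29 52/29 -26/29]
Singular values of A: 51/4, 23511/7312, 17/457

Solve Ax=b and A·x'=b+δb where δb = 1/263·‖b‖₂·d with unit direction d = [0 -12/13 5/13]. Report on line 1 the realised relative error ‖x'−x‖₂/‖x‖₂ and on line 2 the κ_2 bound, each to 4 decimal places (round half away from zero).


from the listed singular values, σ₁ = 51/4, σ_n = 17/457
κ = σ_max/σ_min = (51/4)/(17/457) = 342.7500
κ_2(A)·‖δb‖/‖b‖ = 1.3032
solve Ax = b  →  x = [48.0428 0.0471 -24.1698]
‖b‖₂ = 6.0000 and ‖x‖₂ = 53.7800
δb = ε·‖b‖·d = [0.0000 -0.0211 0.0088]; solving A·Δx = δb gives ‖Δx‖ = 0.6133
dividing the unrounded norms, ‖Δx‖/‖x‖ = 0.0114
tightness: 0.0114 against a bound of 1.3032 (unrounded ratio ≈ 0.0088)

0.0114
1.3032


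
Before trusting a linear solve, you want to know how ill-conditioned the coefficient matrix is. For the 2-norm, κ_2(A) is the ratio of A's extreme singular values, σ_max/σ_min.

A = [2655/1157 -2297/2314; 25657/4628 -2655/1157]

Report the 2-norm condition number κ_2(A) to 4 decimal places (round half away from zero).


178.0000

form AᵀA = [4562521/126736 -475245/31684; -475245/31684 198061/31684] with trace 5354765/126736 and determinant 28561/506944
char-poly roots: 169/4 and 169/126736
so κ_2 = √((169/4) / (169/126736)) = 178.0000


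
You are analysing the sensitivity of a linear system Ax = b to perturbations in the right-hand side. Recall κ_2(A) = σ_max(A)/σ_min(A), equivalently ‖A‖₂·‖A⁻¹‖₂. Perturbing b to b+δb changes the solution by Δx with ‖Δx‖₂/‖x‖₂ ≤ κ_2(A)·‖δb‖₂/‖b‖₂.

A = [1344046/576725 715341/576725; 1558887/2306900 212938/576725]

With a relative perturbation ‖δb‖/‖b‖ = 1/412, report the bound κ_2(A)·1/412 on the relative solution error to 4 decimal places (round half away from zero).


AᵀA = [50133572929/8514860176 3342200895/1064357522; 3342200895/1064357522 891288541/532178761]; tr = 222817265/29463184, det = 14641/29463184
λ_max, λ_min = (222817265/29463184 ± √49645808100172449/868079211417856)/2 = 121/16, 121/1841449
so κ_2 = √((121/16) / (121/1841449)) = 339.2500
perturbation bound = 339.2500·1/412 = 0.8234

0.8234


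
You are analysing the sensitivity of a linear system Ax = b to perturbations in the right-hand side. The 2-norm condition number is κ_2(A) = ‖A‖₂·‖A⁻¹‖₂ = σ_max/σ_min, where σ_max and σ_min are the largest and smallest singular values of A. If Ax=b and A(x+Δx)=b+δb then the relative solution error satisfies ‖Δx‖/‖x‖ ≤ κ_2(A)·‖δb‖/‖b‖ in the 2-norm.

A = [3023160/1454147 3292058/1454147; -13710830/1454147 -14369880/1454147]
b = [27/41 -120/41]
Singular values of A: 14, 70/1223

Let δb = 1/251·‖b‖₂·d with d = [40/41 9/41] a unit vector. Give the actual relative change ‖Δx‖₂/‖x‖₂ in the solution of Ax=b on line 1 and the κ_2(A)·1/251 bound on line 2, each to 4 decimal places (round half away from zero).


σ_max = 14, σ_min = 70/1223
κ_2(A) = 14 / (70/1223) = 244.6000
bound on ‖Δx‖/‖x‖: κ·ε = 244.6000·1/251 = 0.9745
solve Ax = b  →  x = [0.1478 0.1552]
2-norm of b is 3.0000; of x, 0.2143
Δx = A⁻¹·δb where δb = 1/251·3.0000·d; ‖Δx‖ = 0.2088
realised ‖Δx‖/‖x‖ = 0.9745
tightness: 0.9745 against a bound of 0.9745; the bound is attained (ratio 1)

0.9745
0.9745


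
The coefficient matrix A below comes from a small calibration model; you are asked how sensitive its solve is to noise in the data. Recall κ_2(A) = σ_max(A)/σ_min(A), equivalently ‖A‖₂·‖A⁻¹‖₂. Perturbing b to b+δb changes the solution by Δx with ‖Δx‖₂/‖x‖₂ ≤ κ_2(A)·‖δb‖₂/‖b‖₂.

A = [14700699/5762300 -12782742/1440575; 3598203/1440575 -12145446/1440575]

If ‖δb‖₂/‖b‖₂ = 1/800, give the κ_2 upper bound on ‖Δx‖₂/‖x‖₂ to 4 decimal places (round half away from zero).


AᵀA = [100657214829/7896338000 -43129888641/987042250; -43129888641/987042250 73938252456/493521125]; tr = 10269354033/63170704, det = 6765201/15792676
char-poly roots: 2601/16 and 10404/3948169
so κ_2 = √((2601/16) / (10404/3948169)) = 248.3750
κ_2(A)·‖δb‖/‖b‖ = 0.3105

0.3105


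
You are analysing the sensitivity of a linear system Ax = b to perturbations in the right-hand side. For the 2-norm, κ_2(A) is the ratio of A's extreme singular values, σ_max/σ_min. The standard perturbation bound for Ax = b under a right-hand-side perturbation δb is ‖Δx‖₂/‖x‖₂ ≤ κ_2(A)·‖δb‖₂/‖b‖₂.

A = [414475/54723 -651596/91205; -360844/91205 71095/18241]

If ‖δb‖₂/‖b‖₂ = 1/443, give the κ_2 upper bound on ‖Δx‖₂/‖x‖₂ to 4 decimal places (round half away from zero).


0.2506

AᵀA = [18915618241/259049025 -240161152/3453987; -240161152/3453987 1906366169/28783225]; tr = 42892882/308025, det = 12117361/7700625
λ_max, λ_min = (42892882/308025 ± √73568085369856/3795176025)/2 = 3481/25, 3481/308025
κ = σ_max/σ_min = (59/5)/(59/555) = 111.0000
κ_2(A)·‖δb‖/‖b‖ = 0.2506


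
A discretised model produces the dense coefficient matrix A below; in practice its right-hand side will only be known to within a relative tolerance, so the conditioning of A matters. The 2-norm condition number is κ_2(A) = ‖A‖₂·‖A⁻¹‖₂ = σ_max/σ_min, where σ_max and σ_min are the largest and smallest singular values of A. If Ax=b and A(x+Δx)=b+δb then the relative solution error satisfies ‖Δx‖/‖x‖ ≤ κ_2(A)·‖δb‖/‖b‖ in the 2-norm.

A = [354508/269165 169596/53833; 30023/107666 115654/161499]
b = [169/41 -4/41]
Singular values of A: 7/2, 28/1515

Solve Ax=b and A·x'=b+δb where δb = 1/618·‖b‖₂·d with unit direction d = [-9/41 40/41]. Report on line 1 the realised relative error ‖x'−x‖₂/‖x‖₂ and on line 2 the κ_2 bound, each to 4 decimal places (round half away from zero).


largest singular value 7/2, smallest 28/1515
condition number: (7/2) ÷ (28/1515) = 189.3750
κ_2(A)·‖δb‖/‖b‖ = 0.3064
solve Ax = b  →  x = [50.3846 -19.7555]
2-norm of b is 4.1231; of x, 54.1192
re-solving with b+δb shifts x by Δx of norm 0.3610
relative error = 0.0067
realised/bound (from unrounded values) ≈ 0.0218

0.0067
0.3064


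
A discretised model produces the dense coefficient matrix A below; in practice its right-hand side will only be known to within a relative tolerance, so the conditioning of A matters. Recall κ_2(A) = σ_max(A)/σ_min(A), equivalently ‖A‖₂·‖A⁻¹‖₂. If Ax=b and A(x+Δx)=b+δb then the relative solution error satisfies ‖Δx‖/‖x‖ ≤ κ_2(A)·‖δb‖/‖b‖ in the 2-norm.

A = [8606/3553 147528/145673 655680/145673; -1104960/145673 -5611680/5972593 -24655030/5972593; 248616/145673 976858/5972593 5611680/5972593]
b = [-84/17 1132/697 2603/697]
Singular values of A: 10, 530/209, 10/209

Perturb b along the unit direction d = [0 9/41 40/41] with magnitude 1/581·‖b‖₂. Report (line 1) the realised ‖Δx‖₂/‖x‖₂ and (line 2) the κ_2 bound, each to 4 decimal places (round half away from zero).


0.0028
0.3597

σ_max = 10, σ_min = 10/209
κ = σ_max/σ_min = 10/(10/209) = 209.0000
worst-case relative error ≤ 209.0000 × 1/581 = 0.3597
solve Ax = b  →  x = [0.7064 -81.8775 16.9445]
‖b‖₂ = 6.4031 and ‖x‖₂ = 83.6154
δb = ε·‖b‖·d = [0.0000 0.0024 0.0108]; solving A·Δx = δb gives ‖Δx‖ = 0.2303
dividing the unrounded norms, ‖Δx‖/‖x‖ = 0.0028
so the bound overstates the realised error by a factor of ≈ 130.5853 (computed from the unrounded values)


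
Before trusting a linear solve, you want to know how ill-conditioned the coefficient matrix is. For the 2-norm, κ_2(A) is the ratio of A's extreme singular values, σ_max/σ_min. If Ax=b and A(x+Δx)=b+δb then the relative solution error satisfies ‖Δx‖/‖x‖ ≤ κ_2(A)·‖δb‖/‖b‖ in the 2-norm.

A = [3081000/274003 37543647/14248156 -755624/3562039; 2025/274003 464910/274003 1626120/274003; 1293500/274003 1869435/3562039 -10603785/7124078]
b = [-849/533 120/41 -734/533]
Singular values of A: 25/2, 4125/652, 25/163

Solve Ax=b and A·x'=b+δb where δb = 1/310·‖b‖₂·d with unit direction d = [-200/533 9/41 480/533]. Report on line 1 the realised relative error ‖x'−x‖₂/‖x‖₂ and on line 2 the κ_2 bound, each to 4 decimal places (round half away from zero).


0.1515
0.2629

σ_max = 25/2, σ_min = 25/163
κ_2(A) = (25/2) / (25/163) = 81.5000
worst-case relative error ≤ 81.5000 × 1/310 = 0.2629
solve Ax = b  →  x = [-0.1561 0.0991 0.4650]
‖b‖₂ = 3.6056 and ‖x‖₂ = 0.5004
δb = ε·‖b‖·d = [-0.0044 0.0026 0.0105]; solving A·Δx = δb gives ‖Δx‖ = 0.0758
dividing the unrounded norms, ‖Δx‖/‖x‖ = 0.1515
so the bound overstates the realised error by a factor of ≈ 1.7350 (computed from the unrounded values)


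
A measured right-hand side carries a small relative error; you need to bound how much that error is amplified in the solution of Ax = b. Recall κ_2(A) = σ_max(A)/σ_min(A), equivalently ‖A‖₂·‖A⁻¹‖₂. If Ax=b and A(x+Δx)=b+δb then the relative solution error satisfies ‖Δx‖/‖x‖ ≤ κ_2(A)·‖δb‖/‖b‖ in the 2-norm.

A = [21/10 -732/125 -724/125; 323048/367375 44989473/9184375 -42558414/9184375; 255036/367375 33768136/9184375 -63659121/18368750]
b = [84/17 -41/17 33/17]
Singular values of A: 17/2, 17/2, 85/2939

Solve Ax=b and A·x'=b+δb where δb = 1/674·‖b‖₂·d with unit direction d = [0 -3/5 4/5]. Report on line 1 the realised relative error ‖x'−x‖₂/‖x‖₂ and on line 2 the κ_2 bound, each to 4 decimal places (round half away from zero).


σ_max = 17/2, σ_min = 85/2939
κ = σ_max/σ_min = (17/2)/(85/2939) = 293.9000
worst-case relative error ≤ 293.9000 × 1/674 = 0.4361
solve Ax = b  →  x = [99.7120 7.6671 27.5476]
2-norm of b is 5.8310; of x, 103.7311
δb = ε·‖b‖·d = [0.0000 -0.0052 0.0069]; solving A·Δx = δb gives ‖Δx‖ = 0.2991
realised ‖Δx‖/‖x‖ = 0.0029
tightness: 0.0029 against a bound of 0.4361 (unrounded ratio ≈ 0.0066)

0.0029
0.4361


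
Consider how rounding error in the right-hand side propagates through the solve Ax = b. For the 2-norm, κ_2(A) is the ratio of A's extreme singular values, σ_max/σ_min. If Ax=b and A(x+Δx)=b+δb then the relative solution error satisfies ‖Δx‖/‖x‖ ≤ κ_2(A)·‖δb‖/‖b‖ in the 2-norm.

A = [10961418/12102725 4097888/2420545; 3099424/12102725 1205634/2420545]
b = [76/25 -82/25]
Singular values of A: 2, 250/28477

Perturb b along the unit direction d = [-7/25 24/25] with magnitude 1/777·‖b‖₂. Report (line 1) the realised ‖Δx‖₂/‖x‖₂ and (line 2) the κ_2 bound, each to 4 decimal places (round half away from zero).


largest singular value 2, smallest 250/28477
condition number: 2 ÷ (250/28477) = 227.8160
κ_2(A)·‖δb‖/‖b‖ = 0.2932
solve Ax = b  →  x = [402.4988 -213.5327]
‖b‖₂ = 4.4721 and ‖x‖₂ = 455.6331
with δb = [-0.0016 0.0055], A·Δx = δb → ‖Δx‖ = 0.6556
dividing the unrounded norms, ‖Δx‖/‖x‖ = 0.0014
realised/bound (from unrounded values) ≈ 0.0049

0.0014
0.2932


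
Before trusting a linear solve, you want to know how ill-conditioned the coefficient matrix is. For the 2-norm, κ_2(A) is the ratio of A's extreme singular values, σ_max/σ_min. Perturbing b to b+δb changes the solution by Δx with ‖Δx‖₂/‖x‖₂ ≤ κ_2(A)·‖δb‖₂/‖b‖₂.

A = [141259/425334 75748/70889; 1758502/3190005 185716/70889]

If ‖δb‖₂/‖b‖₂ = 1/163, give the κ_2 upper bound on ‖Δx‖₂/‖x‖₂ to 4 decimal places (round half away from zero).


0.1836

M = AᵀA = [99757341889/240855192900 2407293538/1338084405; 2407293538/1338084405 238036640/29735209]. tr(M)=1206337969/143280900, det(M)=2829124/35820225
solving λ² − 1206337969/143280900·λ + 2829124/35820225 = 0 gives λ = 841/100, 13456/1432809
so κ_2 = √((841/100) / (13456/1432809)) = 29.9250
κ_2(A)·‖δb‖/‖b‖ = 0.1836


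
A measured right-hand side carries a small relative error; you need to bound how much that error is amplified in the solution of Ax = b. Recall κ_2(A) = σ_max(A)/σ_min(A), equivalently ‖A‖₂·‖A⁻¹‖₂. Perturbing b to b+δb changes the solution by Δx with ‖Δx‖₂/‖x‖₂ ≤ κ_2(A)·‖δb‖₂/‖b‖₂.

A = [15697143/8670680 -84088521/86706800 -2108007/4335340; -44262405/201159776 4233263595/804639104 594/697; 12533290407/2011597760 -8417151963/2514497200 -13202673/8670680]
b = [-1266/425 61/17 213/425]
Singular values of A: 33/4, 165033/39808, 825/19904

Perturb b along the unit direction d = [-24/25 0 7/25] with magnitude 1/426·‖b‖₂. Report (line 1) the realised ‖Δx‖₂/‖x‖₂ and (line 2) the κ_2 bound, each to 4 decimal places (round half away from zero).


from the listed singular values, σ₁ = 33/4, σ_n = 825/19904
κ_2(A) = (33/4) / (825/19904) = 199.0400
perturbation bound = 199.0400·1/426 = 0.4672
solve Ax = b  →  x = [11.8328 -10.2700 70.6661]
‖b‖ = 4.6904, ‖x‖ = 72.3822
re-solving with b+δb shifts x by Δx of norm 0.2656
dividing the unrounded norms, ‖Δx‖/‖x‖ = 0.0037
realised/bound (from unrounded values) ≈ 0.0079

0.0037
0.4672


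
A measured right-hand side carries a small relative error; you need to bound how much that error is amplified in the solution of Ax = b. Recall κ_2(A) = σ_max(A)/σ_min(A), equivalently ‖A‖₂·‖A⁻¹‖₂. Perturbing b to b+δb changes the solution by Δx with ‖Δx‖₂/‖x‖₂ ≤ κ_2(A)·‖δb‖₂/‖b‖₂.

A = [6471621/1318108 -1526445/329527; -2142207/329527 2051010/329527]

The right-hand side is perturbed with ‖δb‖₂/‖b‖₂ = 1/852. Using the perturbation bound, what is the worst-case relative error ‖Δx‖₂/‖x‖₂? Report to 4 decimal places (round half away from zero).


M = AᵀA = [115306691661225/1737408699664 -27453325433625/434352174916; -27453325433625/434352174916 6536676358125/108588043729]. tr(M)=261466722225/2065884304, det(M)=102515625/516471076
λ_max, λ_min = (261466722225/2065884304 ± √68361458264355672950625/4267877957513564416)/2 = 2025/16, 202500/129117769
so κ_2 = √((2025/16) / (202500/129117769)) = 284.0750
worst-case relative error ≤ 284.0750 × 1/852 = 0.3334

0.3334


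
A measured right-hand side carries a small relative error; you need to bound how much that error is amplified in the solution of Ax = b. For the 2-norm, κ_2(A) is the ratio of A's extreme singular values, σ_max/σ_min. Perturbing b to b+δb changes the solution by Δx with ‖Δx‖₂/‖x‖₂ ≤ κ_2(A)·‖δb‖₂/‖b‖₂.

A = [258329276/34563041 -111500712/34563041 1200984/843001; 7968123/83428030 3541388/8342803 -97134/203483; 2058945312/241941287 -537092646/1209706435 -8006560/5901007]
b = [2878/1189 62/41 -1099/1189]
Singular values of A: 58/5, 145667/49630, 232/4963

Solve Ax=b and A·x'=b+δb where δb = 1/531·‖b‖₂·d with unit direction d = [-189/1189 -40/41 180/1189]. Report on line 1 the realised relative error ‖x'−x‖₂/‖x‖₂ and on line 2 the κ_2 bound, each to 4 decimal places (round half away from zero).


largest singular value 58/5, smallest 232/4963
κ_2(A) = (58/5) / (232/4963) = 248.1500
κ_2(A)·‖δb‖/‖b‖ = 0.4673
solve Ax = b  →  x = [-6.5013 -29.2872 -30.5119]
‖b‖₂ = 3.0000 and ‖x‖₂ = 42.7900
with δb = [-0.0009 -0.0055 0.0009], A·Δx = δb → ‖Δx‖ = 0.1209
realised ‖Δx‖/‖x‖ = 0.0028
so the bound overstates the realised error by a factor of ≈ 165.4546 (computed from the unrounded values)

0.0028
0.4673


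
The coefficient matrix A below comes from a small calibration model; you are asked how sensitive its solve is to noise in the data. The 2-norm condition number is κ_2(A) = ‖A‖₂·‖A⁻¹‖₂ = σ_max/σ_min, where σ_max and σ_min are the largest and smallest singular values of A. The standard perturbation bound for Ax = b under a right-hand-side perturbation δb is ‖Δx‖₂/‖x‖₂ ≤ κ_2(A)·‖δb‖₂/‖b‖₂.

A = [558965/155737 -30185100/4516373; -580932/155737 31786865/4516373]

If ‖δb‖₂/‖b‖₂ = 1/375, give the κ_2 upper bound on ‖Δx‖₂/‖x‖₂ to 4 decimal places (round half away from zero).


0.9772

AᵀA = [649923859849/24254013169 -1218566257920/24254013169; -1218566257920/24254013169 2284833589225/24254013169]; tr = 10154870066/83923921, det = 9150625/83923921
λ_max, λ_min = (10154870066/83923921 ± √103118314232024441856/7043224516014241)/2 = 121, 75625/83923921
κ_2(A) = √(λ_max/λ_min) = √(121 / (75625/83923921)) = 366.4400
bound on ‖Δx‖/‖x‖: κ·ε = 366.4400·1/375 = 0.9772


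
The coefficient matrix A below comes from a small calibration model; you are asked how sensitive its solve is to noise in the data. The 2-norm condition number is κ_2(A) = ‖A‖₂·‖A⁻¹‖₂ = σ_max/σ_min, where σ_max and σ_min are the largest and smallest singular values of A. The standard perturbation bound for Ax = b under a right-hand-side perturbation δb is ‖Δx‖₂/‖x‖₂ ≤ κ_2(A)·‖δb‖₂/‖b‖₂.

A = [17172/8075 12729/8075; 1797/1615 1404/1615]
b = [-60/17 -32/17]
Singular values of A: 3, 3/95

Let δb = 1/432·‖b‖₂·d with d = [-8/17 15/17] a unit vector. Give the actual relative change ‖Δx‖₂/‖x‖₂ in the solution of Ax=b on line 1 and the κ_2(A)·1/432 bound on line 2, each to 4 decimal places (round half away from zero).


σ_max = 3, σ_min = 3/95
κ = σ_max/σ_min = 3/(3/95) = 95.0000
perturbation bound = 95.0000·1/432 = 0.2199
solve Ax = b  →  x = [-1.0667 -0.8000]
2-norm of b is 4.0000; of x, 1.3333
δb = ε·‖b‖·d = [-0.0044 0.0082]; solving A·Δx = δb gives ‖Δx‖ = 0.2932
realised ‖Δx‖/‖x‖ = 0.2199
realised/bound = 1 exactly: the bound is attained for this b and d

0.2199
0.2199
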